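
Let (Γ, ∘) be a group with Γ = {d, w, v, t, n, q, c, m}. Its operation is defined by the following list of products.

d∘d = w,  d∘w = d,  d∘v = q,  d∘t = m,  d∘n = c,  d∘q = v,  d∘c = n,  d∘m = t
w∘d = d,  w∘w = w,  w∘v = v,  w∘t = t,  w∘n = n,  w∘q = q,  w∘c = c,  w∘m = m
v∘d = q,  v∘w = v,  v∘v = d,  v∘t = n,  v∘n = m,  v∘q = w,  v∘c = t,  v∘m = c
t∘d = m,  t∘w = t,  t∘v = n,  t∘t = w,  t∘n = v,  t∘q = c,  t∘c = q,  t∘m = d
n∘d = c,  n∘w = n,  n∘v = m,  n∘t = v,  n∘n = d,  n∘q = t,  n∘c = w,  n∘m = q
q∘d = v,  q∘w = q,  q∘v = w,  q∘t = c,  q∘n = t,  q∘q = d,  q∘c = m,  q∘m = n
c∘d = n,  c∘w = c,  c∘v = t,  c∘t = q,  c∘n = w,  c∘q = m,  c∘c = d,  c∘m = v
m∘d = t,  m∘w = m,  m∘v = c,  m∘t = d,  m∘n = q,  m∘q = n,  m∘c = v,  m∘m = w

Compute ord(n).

4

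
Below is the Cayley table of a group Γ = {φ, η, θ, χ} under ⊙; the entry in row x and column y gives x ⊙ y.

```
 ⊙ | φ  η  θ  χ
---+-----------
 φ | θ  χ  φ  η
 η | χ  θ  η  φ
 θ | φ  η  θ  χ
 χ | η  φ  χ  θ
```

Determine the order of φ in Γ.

The identity element is θ (its row matches the header).
φ^1 = φ
φ^2 = φ ⊙ φ = θ
The first power of φ equal to the identity is φ^2, so ord(φ) = 2.

2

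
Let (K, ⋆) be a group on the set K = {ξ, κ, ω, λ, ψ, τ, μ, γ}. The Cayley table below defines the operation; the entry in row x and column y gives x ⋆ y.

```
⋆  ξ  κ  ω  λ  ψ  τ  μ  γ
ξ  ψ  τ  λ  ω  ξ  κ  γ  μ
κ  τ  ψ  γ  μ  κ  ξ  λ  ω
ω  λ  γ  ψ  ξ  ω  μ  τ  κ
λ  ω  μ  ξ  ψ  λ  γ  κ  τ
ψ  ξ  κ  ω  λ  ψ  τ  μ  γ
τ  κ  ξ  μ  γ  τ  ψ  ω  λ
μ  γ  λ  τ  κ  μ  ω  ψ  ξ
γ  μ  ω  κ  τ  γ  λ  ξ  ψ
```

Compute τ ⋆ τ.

ψ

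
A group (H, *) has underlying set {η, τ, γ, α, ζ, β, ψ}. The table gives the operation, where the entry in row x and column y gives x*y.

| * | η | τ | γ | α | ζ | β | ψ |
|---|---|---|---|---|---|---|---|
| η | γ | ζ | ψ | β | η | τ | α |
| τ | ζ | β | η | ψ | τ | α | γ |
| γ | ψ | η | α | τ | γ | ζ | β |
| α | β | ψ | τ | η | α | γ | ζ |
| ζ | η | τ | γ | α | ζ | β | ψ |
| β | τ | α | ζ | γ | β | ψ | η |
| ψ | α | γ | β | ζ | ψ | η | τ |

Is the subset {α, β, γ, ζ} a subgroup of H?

No

β*β = ψ, which is not in {α, β, γ, ζ}.
The subset is not closed under *, so it is not a subgroup.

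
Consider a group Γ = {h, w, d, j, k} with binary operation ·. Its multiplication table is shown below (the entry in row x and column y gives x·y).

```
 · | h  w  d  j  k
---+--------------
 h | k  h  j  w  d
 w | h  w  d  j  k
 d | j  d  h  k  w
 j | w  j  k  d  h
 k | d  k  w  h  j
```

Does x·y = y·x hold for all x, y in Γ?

Check whether the table is symmetric across its main diagonal.
Every entry (row x, col y) equals the entry (row y, col x), so Γ is abelian.

Yes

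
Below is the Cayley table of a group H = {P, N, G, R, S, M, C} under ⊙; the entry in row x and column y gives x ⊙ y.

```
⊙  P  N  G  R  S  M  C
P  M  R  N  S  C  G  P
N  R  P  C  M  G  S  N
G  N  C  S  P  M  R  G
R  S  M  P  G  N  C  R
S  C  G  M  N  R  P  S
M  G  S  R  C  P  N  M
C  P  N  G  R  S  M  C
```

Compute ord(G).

The identity element is C (its row matches the header).
G^1 = G
G^2 = G ⊙ G = S
G^3 = S ⊙ G = M
G^4 = M ⊙ G = R
G^5 = R ⊙ G = P
G^6 = P ⊙ G = N
G^7 = N ⊙ G = C
The first power of G equal to the identity is G^7, so ord(G) = 7.

7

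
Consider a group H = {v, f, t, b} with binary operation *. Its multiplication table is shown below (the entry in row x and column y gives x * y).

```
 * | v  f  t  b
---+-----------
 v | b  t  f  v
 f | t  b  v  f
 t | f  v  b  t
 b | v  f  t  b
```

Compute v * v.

b

Read row v, column v: v * v = b.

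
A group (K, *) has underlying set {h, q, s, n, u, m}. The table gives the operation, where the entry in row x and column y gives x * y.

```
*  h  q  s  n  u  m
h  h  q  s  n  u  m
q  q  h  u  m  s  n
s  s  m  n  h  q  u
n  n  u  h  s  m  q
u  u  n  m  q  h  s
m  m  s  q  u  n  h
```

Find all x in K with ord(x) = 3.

Identity is h. Compute the order of each non-identity element by repeated multiplication:
  q: q → h  (order 2)
  s: s → n → h  (order 3)
  n: n → s → h  (order 3)
  u: u → h  (order 2)
  m: m → h  (order 2)
Elements of order 3: {n, s}.

{n, s}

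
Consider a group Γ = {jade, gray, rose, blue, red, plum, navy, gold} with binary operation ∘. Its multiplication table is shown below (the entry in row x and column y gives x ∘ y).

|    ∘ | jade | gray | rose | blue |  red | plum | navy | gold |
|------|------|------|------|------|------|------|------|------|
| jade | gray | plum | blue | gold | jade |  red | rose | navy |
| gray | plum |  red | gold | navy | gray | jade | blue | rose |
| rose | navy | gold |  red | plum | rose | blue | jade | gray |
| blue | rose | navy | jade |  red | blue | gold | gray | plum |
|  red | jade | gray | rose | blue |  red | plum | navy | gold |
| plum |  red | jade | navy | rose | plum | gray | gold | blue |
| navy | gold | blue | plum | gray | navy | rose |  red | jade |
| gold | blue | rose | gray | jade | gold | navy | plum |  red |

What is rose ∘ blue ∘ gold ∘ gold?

rose ∘ blue = plum
plum ∘ gold = blue
blue ∘ gold = plum

plum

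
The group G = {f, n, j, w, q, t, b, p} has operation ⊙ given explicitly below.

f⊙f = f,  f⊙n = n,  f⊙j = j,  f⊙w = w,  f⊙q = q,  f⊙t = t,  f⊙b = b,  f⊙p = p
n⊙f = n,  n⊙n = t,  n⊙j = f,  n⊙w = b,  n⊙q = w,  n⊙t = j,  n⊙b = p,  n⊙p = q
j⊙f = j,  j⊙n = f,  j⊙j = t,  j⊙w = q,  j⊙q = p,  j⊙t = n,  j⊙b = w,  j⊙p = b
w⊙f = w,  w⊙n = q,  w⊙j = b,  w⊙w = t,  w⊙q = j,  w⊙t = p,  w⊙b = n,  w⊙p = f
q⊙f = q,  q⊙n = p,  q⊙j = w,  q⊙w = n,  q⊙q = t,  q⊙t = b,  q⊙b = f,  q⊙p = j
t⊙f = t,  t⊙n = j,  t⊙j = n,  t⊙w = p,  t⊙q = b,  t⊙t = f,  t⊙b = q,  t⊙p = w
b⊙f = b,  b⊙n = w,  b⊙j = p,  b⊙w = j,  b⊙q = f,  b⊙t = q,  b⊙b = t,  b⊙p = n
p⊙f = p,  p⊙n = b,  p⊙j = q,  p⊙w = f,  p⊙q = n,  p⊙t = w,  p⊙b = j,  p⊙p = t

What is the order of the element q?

4

The identity element is f (its row matches the header).
q^1 = q
q^2 = q ⊙ q = t
q^3 = t ⊙ q = b
q^4 = b ⊙ q = f
The first power of q equal to the identity is q^4, so ord(q) = 4.
(Structurally, G here is isomorphic to the quaternion group Q_8.)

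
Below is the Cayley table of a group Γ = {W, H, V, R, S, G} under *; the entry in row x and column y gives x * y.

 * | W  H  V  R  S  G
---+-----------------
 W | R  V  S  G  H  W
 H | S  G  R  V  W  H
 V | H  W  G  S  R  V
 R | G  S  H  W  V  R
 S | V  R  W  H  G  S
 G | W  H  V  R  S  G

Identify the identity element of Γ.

G

The identity e satisfies e * x = x for all x, so its row in the table reproduces the column headers.
Row G reads: W, H, V, R, S, G — exactly the header order. So G is the identity.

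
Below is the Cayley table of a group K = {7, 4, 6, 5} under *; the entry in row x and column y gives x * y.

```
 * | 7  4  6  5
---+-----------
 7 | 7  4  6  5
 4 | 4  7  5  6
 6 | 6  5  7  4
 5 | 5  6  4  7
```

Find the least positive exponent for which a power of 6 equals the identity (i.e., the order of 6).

2

The identity element is 7 (its row matches the header).
6^1 = 6
6^2 = 6 * 6 = 7
The first power of 6 equal to the identity is 6^2, so ord(6) = 2.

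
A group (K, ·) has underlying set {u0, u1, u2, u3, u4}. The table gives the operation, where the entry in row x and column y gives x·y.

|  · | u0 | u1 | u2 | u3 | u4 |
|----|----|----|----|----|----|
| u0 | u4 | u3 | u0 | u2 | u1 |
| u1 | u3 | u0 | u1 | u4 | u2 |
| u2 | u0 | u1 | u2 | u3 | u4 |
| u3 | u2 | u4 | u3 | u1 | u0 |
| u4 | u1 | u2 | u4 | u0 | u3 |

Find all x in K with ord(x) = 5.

{u0, u1, u3, u4}

Identity is u2. Compute the order of each non-identity element by repeated multiplication:
  u0: u0 → u4 → u1 → u3 → u2  (order 5)
  u1: u1 → u0 → u3 → u4 → u2  (order 5)
  u3: u3 → u1 → u4 → u0 → u2  (order 5)
  u4: u4 → u3 → u0 → u1 → u2  (order 5)
Elements of order 5: {u0, u1, u3, u4}.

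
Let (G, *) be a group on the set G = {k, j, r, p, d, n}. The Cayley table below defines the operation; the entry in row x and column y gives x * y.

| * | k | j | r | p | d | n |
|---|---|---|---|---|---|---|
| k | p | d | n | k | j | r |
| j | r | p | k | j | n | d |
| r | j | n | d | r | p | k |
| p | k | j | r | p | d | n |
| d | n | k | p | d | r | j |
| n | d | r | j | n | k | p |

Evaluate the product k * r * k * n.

j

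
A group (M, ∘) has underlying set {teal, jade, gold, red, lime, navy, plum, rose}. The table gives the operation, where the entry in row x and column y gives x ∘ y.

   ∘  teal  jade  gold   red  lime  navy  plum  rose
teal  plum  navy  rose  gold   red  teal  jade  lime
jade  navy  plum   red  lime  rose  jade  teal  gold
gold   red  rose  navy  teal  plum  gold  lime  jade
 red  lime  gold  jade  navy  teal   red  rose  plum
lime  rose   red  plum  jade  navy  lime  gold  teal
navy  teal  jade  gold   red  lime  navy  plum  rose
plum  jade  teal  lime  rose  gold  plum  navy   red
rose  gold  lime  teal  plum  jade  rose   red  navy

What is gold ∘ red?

Read row gold, column red: gold ∘ red = teal.
(Structurally, M here is isomorphic to the dihedral group D_4.)

teal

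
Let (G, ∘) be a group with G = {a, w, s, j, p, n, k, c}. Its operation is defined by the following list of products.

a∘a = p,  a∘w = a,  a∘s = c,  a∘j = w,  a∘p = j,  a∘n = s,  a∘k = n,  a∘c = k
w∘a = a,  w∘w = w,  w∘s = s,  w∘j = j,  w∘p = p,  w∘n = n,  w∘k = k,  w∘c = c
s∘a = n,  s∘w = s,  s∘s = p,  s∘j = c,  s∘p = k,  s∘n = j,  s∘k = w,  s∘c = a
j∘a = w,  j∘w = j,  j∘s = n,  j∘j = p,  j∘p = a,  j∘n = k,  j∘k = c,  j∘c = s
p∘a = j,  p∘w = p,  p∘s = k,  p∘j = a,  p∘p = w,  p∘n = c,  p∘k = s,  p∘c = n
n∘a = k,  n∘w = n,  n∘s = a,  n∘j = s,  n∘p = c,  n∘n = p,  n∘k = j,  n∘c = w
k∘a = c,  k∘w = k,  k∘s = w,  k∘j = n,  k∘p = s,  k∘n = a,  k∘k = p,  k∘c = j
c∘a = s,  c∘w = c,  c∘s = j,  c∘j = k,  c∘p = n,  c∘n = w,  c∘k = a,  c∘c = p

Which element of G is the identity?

w

The identity e satisfies e ∘ x = x for all x, so its row in the table reproduces the column headers.
Row w reads: a, w, s, j, p, n, k, c — exactly the header order. So w is the identity.
(Structurally, G here is isomorphic to the quaternion group Q_8.)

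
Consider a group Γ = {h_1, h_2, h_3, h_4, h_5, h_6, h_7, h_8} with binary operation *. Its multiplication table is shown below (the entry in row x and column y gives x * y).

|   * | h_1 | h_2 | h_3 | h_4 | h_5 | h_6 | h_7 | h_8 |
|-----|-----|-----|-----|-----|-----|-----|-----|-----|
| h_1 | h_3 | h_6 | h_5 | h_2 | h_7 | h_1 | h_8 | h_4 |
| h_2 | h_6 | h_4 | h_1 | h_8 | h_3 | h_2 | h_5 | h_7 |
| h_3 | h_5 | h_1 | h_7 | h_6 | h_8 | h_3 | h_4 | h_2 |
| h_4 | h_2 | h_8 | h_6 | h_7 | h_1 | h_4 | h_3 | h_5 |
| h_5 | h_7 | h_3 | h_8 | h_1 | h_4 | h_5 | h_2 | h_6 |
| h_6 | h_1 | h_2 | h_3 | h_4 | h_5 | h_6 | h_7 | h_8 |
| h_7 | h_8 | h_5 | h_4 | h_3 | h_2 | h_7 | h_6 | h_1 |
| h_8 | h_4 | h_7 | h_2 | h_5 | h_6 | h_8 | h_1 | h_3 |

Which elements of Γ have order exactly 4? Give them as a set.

Identity is h_6. Compute the order of each non-identity element by repeated multiplication:
  h_1: h_1 → h_3 → h_5 → h_7 → h_8 → h_4 → h_2 → h_6  (order 8)
  h_2: h_2 → h_4 → h_8 → h_7 → h_5 → h_3 → h_1 → h_6  (order 8)
  h_3: h_3 → h_7 → h_4 → h_6  (order 4)
  h_4: h_4 → h_7 → h_3 → h_6  (order 4)
  h_5: h_5 → h_4 → h_1 → h_7 → h_2 → h_3 → h_8 → h_6  (order 8)
  h_7: h_7 → h_6  (order 2)
  h_8: h_8 → h_3 → h_2 → h_7 → h_1 → h_4 → h_5 → h_6  (order 8)
Elements of order 4: {h_3, h_4}.
(Structurally, Γ here is isomorphic to the cyclic group Z_8.)

{h_3, h_4}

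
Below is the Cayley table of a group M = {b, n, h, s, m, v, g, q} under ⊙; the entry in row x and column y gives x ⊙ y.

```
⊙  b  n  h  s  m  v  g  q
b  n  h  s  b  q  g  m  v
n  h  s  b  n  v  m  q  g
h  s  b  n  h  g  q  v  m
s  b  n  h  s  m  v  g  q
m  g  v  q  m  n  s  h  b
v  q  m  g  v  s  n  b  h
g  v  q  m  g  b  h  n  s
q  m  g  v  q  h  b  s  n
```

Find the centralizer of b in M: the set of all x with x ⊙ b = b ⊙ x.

{b, h, n, s}

Compare row b with column b entry by entry.
n ⊙ b = h = b ⊙ n, so n commutes with b.
v ⊙ b = q but b ⊙ v = g, so v does not.
Collecting the elements that commute with b: C(b) = {b, h, n, s}.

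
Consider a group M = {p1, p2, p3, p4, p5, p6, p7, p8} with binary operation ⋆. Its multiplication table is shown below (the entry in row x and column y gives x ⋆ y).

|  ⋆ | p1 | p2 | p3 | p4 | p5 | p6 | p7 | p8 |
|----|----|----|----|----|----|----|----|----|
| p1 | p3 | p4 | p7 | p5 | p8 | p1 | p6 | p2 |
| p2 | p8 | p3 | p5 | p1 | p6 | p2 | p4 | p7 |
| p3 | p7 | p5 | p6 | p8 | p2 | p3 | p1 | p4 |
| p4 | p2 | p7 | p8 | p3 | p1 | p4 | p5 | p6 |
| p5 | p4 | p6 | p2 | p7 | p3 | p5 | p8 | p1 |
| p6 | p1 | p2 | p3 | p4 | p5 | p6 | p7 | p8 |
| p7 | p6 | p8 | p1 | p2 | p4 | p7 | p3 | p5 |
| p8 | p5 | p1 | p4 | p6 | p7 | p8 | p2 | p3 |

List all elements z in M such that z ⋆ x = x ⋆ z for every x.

{p3, p6}

An element z is central iff its row equals its column in the table.
For p7: p7 ⋆ p8 = p5 ≠ p2 = p8 ⋆ p7, so p7 ∉ Z.
Checking each element this way leaves Z(M) = {p3, p6}.
(Structurally, M here is isomorphic to the quaternion group Q_8.)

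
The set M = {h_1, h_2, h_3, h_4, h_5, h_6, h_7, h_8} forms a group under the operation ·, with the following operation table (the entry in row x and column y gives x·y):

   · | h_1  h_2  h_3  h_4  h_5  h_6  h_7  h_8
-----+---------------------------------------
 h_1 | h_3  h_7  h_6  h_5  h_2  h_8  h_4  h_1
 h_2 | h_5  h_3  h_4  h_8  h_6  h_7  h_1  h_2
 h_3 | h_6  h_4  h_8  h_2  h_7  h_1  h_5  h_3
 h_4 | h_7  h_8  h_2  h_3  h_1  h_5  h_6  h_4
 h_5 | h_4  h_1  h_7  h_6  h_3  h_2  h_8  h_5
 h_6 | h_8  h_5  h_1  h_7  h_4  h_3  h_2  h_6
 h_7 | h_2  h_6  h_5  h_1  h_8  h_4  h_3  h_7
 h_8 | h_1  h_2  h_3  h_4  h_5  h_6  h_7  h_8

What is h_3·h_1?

h_6

Read row h_3, column h_1: h_3·h_1 = h_6.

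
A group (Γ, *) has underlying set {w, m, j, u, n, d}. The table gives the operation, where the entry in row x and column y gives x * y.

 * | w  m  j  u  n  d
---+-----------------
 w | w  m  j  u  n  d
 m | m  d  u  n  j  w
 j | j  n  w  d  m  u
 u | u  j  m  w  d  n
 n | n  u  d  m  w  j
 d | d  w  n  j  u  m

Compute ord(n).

The identity element is w (its row matches the header).
n^1 = n
n^2 = n * n = w
The first power of n equal to the identity is n^2, so ord(n) = 2.

2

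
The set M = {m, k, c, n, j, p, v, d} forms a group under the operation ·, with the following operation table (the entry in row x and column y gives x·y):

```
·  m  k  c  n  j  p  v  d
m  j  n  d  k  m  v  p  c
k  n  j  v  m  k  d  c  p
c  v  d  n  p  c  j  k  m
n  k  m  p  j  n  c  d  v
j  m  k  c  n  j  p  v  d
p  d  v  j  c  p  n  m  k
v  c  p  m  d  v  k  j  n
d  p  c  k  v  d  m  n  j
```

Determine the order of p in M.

The identity element is j (its row matches the header).
p^1 = p
p^2 = p·p = n
p^3 = n·p = c
p^4 = c·p = j
The first power of p equal to the identity is p^4, so ord(p) = 4.

4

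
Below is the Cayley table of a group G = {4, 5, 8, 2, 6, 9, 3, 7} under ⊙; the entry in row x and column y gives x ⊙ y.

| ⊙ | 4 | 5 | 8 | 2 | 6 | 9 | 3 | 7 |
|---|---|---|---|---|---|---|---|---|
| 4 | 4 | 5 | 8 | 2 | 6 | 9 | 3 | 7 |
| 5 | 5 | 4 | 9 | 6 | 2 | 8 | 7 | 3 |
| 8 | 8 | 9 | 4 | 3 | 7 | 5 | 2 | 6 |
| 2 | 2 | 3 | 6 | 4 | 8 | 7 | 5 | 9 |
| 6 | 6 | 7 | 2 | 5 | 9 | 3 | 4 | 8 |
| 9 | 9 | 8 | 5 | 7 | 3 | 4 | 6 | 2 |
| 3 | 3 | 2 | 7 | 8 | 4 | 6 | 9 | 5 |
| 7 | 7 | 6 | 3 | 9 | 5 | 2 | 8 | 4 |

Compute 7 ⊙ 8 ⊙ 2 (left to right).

7 ⊙ 8 = 3
3 ⊙ 2 = 8

8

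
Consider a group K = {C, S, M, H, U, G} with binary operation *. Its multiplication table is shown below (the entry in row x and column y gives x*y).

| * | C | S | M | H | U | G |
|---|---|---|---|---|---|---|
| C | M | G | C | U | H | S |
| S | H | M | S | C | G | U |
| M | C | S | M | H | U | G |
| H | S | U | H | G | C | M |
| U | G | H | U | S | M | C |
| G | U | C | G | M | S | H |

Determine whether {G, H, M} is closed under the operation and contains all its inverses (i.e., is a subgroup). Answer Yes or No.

{G, H, M} contains the identity M.
Checking products: every product of two elements of {G, H, M} (read from the table) lies in {G, H, M}, so the set is closed.
In a finite group, a nonempty closed subset is a subgroup. So {G, H, M} ≤ K.

Yes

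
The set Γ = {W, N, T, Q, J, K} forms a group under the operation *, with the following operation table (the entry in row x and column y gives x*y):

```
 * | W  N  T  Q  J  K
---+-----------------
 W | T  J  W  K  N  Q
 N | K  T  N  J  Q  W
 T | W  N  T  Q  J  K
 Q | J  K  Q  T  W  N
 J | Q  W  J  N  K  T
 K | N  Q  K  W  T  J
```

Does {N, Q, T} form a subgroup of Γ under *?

No

Q*N = K, which is not in {N, Q, T}.
The subset is not closed under *, so it is not a subgroup.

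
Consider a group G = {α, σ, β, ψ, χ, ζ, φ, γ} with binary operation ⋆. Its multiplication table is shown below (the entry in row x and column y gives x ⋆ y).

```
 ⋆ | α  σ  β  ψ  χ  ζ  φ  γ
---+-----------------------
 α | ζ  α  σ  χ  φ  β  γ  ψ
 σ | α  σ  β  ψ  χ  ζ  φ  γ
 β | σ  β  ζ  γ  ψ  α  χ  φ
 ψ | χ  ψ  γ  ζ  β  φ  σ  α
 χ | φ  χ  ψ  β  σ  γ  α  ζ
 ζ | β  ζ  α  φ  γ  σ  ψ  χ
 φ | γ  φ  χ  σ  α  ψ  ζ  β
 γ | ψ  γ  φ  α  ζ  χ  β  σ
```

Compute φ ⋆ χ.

Read row φ, column χ: φ ⋆ χ = α.

α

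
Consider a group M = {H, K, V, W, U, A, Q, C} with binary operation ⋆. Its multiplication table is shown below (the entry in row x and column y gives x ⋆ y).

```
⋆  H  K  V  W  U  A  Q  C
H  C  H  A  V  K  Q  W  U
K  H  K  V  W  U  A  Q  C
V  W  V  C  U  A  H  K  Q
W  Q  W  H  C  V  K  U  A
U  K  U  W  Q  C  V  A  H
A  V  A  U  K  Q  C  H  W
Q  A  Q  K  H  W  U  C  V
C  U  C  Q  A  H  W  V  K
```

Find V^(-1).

Q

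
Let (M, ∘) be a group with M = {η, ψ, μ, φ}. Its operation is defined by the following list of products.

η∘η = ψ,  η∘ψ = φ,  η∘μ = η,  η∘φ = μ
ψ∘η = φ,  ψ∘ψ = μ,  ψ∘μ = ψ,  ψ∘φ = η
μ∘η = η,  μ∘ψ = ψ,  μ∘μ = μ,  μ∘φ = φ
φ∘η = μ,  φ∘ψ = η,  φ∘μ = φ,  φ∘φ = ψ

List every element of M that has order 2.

{ψ}

Identity is μ. Compute the order of each non-identity element by repeated multiplication:
  η: η → ψ → φ → μ  (order 4)
  ψ: ψ → μ  (order 2)
  φ: φ → ψ → η → μ  (order 4)
Elements of order 2: {ψ}.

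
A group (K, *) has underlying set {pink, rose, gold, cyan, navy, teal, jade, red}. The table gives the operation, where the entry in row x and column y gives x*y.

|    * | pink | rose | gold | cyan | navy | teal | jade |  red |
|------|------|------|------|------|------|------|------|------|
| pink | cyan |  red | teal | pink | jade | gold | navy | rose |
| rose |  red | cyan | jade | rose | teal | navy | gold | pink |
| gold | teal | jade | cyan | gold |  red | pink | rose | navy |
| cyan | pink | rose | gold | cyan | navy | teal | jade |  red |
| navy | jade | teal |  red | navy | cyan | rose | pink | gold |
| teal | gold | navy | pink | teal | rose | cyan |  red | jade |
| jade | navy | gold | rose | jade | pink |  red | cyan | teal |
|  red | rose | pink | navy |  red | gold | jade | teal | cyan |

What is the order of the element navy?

2

The identity element is cyan (its row matches the header).
navy^1 = navy
navy^2 = navy*navy = cyan
The first power of navy equal to the identity is navy^2, so ord(navy) = 2.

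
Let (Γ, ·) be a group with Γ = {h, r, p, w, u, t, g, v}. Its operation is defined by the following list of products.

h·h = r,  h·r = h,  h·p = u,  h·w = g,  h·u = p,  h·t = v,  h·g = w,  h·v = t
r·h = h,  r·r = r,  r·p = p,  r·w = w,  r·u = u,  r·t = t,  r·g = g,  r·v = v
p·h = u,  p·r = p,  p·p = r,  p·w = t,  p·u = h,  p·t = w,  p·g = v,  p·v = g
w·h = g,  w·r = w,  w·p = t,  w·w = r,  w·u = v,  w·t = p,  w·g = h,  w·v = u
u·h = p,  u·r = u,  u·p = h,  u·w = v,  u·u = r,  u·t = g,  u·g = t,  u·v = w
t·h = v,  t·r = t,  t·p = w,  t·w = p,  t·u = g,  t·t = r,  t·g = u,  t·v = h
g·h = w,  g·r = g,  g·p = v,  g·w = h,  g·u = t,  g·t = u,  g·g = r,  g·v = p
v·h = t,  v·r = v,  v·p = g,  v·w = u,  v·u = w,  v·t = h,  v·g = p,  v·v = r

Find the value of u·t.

g

Read row u, column t: u·t = g.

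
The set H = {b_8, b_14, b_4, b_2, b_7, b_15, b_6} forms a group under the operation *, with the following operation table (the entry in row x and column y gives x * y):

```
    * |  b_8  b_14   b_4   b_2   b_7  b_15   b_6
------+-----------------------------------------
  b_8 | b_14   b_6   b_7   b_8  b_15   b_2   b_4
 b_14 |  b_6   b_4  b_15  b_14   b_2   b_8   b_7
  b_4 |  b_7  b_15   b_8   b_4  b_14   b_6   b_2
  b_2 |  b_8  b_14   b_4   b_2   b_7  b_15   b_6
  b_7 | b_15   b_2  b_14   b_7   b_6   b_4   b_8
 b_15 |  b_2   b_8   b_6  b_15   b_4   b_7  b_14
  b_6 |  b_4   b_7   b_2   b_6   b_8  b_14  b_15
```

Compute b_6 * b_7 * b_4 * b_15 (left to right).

b_6 * b_7 = b_8
b_8 * b_4 = b_7
b_7 * b_15 = b_4
(Structurally, H here is isomorphic to the cyclic group Z_7.)

b_4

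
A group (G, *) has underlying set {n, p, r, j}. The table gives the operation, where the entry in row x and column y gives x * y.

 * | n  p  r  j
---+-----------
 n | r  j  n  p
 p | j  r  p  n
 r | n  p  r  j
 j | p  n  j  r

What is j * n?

p

Read row j, column n: j * n = p.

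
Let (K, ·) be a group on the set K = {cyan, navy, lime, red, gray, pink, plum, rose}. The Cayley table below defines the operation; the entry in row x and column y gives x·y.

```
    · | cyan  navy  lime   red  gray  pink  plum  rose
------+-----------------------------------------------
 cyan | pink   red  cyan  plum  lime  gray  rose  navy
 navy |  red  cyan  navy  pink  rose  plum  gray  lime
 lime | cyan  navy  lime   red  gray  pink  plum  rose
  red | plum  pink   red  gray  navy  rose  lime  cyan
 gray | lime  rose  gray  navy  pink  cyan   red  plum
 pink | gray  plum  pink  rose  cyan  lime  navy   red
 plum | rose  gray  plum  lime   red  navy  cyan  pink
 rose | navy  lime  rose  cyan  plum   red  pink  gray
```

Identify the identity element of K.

The identity e satisfies e·x = x for all x, so its row in the table reproduces the column headers.
Row lime reads: cyan, navy, lime, red, gray, pink, plum, rose — exactly the header order. So lime is the identity.

lime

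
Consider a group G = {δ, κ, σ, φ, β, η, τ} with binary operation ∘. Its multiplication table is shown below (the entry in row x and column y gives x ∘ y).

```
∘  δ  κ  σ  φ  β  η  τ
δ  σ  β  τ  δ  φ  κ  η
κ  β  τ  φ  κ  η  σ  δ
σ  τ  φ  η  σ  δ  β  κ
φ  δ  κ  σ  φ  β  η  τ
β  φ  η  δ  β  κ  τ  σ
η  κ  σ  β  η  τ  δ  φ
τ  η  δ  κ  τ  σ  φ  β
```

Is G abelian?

Yes

Check whether the table is symmetric across its main diagonal.
Every entry (row x, col y) equals the entry (row y, col x), so G is abelian.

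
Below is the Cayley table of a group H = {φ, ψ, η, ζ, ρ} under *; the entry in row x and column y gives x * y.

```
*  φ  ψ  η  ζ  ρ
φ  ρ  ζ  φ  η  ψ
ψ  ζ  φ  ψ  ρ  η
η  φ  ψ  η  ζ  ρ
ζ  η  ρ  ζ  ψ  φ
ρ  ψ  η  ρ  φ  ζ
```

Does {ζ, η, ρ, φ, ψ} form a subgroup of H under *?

Yes

{ζ, η, ρ, φ, ψ} contains the identity η.
Checking products: every product of two elements of {ζ, η, ρ, φ, ψ} (read from the table) lies in {ζ, η, ρ, φ, ψ}, so the set is closed.
In a finite group, a nonempty closed subset is a subgroup. So {ζ, η, ρ, φ, ψ} ≤ H.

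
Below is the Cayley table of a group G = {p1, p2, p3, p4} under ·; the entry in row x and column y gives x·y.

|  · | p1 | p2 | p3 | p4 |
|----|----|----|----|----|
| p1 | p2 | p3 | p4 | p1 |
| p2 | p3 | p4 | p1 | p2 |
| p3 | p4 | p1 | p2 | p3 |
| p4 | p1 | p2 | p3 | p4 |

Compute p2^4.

p2^1 = p2
p2^2 = p2·p2 = p4
p2^3 = p4·p2 = p2
p2^4 = p2·p2 = p4
(Structurally, G here is isomorphic to the cyclic group Z_4.)

p4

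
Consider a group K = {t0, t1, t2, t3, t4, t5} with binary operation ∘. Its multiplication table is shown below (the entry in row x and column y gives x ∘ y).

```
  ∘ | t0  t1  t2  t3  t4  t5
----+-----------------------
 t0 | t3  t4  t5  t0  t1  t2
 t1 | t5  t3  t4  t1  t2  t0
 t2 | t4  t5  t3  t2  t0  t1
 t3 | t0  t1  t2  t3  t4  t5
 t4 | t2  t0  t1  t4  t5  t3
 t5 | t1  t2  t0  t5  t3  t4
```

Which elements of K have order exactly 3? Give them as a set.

{t4, t5}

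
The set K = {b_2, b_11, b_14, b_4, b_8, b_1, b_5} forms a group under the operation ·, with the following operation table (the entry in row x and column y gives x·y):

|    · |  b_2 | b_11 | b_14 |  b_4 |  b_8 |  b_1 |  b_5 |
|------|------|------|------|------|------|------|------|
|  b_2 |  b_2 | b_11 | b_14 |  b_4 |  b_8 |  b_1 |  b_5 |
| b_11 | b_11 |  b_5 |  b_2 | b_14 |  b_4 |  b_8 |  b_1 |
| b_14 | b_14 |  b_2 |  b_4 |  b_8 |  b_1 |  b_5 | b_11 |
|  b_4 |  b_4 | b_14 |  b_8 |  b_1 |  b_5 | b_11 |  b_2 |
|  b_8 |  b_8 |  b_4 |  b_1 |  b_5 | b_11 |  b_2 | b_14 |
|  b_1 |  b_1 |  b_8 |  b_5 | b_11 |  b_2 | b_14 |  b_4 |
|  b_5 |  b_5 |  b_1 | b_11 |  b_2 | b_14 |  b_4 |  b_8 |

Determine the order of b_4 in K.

7

The identity element is b_2 (its row matches the header).
b_4^1 = b_4
b_4^2 = b_4·b_4 = b_1
b_4^3 = b_1·b_4 = b_11
b_4^4 = b_11·b_4 = b_14
b_4^5 = b_14·b_4 = b_8
b_4^6 = b_8·b_4 = b_5
b_4^7 = b_5·b_4 = b_2
The first power of b_4 equal to the identity is b_4^7, so ord(b_4) = 7.
(Structurally, K here is isomorphic to the cyclic group Z_7.)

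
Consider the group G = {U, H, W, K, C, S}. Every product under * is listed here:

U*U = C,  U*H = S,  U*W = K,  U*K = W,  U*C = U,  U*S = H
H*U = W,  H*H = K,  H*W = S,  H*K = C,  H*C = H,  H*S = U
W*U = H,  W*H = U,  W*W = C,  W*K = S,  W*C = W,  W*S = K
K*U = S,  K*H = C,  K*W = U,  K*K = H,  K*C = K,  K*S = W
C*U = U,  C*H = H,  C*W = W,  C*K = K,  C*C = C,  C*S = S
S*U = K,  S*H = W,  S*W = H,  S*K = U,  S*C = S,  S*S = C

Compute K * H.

C

Read row K, column H: K * H = C.
(Structurally, G here is isomorphic to the symmetric group S_3.)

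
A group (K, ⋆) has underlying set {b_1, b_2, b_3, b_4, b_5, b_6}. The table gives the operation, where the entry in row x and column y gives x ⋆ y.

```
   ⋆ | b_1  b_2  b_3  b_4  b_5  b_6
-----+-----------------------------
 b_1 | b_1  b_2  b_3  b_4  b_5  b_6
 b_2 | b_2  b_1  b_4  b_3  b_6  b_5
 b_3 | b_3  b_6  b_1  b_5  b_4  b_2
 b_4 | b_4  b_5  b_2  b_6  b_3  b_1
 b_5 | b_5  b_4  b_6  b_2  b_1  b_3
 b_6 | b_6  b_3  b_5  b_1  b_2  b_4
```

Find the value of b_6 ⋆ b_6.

Read row b_6, column b_6: b_6 ⋆ b_6 = b_4.

b_4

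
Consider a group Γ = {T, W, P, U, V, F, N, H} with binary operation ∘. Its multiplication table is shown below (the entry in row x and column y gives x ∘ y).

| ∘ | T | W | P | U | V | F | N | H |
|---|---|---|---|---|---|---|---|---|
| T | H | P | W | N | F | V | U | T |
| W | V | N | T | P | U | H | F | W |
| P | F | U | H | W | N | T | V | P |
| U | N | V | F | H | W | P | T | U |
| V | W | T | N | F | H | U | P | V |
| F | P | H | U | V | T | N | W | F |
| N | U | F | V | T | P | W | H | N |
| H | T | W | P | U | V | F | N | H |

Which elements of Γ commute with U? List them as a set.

{H, N, T, U}

Compare row U with column U entry by entry.
N ∘ U = T = U ∘ N, so N commutes with U.
W ∘ U = P but U ∘ W = V, so W does not.
Collecting the elements that commute with U: C(U) = {H, N, T, U}.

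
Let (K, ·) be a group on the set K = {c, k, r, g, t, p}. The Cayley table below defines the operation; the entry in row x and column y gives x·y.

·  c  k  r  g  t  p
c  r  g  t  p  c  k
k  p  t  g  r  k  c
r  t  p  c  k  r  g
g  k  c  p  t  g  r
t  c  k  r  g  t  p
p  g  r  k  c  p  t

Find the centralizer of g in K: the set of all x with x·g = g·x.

{g, t}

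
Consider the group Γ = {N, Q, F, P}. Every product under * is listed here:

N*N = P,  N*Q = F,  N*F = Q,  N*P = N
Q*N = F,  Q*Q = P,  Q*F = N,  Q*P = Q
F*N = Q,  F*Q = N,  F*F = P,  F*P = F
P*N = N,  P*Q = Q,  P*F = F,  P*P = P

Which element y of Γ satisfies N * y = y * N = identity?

First locate the identity: row P matches the header, so P is the identity.
Scan row N for P: N * N = P. Hence N^(-1) = N.

N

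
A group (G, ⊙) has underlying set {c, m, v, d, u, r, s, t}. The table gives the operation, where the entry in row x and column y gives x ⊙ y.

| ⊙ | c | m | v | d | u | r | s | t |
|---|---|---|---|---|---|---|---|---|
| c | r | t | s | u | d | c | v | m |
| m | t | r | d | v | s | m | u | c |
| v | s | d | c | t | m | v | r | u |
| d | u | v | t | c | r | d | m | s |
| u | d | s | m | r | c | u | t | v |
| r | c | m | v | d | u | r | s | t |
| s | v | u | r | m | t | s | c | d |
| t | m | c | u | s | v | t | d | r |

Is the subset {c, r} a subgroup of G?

{c, r} contains the identity r.
Checking products: every product of two elements of {c, r} (read from the table) lies in {c, r}, so the set is closed.
In a finite group, a nonempty closed subset is a subgroup. So {c, r} ≤ G.

Yes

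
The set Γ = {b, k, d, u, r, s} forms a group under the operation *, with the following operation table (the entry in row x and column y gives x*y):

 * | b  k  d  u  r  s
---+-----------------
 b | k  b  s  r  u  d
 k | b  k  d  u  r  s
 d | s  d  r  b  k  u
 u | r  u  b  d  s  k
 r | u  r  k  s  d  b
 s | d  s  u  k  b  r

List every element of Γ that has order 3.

Identity is k. Compute the order of each non-identity element by repeated multiplication:
  b: b → k  (order 2)
  d: d → r → k  (order 3)
  u: u → d → b → r → s → k  (order 6)
  r: r → d → k  (order 3)
  s: s → r → b → d → u → k  (order 6)
Elements of order 3: {d, r}.

{d, r}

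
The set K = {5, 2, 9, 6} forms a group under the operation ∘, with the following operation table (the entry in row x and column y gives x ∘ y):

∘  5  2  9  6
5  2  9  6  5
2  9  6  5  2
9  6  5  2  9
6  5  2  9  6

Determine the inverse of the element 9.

5

First locate the identity: row 6 matches the header, so 6 is the identity.
Scan row 9 for 6: 9 ∘ 5 = 6. Hence 9^(-1) = 5.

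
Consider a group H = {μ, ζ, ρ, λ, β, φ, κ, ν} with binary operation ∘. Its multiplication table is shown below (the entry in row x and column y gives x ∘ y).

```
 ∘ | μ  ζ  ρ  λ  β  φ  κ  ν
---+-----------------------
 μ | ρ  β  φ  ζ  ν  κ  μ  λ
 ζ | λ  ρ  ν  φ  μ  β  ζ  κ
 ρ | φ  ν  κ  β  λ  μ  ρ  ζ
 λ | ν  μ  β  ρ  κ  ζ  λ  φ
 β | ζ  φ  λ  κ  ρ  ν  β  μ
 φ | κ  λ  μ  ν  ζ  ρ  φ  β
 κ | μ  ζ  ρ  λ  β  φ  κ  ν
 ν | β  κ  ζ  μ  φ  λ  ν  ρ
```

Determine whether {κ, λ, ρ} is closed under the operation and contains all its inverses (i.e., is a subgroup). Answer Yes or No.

No

ρ ∘ λ = β, which is not in {κ, λ, ρ}.
The subset is not closed under ∘, so it is not a subgroup.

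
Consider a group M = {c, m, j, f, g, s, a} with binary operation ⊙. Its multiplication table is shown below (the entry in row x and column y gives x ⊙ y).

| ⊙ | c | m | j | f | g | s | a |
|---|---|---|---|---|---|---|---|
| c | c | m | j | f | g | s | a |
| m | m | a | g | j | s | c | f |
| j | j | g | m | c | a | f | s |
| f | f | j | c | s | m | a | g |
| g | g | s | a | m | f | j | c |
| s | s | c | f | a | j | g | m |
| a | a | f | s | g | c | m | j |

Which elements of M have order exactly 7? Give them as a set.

Identity is c. Compute the order of each non-identity element by repeated multiplication:
  m: m → a → f → j → g → s → c  (order 7)
  j: j → m → g → a → s → f → c  (order 7)
  f: f → s → a → g → m → j → c  (order 7)
  g: g → f → m → s → j → a → c  (order 7)
  s: s → g → j → f → a → m → c  (order 7)
  a: a → j → s → m → f → g → c  (order 7)
Elements of order 7: {a, f, g, j, m, s}.

{a, f, g, j, m, s}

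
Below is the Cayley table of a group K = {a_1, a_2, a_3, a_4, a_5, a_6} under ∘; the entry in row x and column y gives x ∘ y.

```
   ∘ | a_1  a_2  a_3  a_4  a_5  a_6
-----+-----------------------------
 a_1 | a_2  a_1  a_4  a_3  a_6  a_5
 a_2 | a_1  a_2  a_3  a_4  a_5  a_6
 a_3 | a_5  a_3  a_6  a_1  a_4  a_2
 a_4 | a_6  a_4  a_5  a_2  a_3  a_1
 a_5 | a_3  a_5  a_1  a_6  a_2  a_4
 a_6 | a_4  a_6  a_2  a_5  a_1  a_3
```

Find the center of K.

{a_2}

An element z is central iff its row equals its column in the table.
For a_4: a_4 ∘ a_6 = a_1 ≠ a_5 = a_6 ∘ a_4, so a_4 ∉ Z.
Checking each element this way leaves Z(K) = {a_2}.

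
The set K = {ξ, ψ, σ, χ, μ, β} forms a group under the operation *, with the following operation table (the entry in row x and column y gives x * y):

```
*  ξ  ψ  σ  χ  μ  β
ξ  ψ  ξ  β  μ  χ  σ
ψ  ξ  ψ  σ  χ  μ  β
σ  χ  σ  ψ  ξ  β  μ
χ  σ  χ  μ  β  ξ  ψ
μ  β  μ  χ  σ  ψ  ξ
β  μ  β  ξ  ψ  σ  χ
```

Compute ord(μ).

2

The identity element is ψ (its row matches the header).
μ^1 = μ
μ^2 = μ * μ = ψ
The first power of μ equal to the identity is μ^2, so ord(μ) = 2.
(Structurally, K here is isomorphic to the symmetric group S_3.)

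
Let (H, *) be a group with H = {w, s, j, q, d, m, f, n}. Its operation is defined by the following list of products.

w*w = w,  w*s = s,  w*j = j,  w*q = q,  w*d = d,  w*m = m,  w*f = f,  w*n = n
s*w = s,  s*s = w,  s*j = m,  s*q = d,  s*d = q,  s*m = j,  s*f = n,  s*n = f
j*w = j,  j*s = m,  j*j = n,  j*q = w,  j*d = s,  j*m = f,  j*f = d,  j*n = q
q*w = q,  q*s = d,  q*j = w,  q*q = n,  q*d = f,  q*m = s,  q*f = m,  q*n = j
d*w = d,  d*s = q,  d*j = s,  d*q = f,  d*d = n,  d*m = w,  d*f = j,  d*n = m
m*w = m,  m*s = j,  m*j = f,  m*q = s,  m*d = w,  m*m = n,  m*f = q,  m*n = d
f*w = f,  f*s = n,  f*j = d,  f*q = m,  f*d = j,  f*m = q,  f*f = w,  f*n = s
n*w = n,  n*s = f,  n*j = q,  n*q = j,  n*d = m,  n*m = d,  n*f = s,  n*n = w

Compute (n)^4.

w

n^1 = n
n^2 = n*n = w
n^3 = w*n = n
n^4 = n*n = w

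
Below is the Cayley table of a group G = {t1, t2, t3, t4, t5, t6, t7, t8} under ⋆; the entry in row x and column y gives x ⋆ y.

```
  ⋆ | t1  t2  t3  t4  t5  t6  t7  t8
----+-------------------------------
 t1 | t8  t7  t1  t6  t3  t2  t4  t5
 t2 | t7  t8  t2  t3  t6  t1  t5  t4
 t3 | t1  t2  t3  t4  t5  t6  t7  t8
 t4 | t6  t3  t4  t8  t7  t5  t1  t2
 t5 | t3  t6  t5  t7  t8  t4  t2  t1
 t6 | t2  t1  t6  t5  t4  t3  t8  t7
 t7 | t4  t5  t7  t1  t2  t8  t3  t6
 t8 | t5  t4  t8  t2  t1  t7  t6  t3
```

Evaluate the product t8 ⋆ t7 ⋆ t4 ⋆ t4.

t7

t8 ⋆ t7 = t6
t6 ⋆ t4 = t5
t5 ⋆ t4 = t7
(Structurally, G here is isomorphic to Z_2 x Z_4.)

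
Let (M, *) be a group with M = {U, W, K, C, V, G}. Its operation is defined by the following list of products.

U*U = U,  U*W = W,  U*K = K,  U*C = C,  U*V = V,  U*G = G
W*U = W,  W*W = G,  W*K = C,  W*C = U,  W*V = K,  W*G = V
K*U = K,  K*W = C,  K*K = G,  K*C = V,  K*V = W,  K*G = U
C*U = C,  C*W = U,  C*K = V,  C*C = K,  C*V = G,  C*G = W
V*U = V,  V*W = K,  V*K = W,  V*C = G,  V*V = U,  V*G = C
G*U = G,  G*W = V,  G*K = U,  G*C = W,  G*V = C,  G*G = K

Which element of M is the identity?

The identity e satisfies e * x = x for all x, so its row in the table reproduces the column headers.
Row U reads: U, W, K, C, V, G — exactly the header order. So U is the identity.

U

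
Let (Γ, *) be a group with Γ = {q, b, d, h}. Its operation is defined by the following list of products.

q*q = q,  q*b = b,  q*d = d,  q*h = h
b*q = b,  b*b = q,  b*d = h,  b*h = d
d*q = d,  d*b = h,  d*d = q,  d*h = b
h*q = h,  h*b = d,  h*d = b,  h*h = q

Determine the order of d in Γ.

2

The identity element is q (its row matches the header).
d^1 = d
d^2 = d * d = q
The first power of d equal to the identity is d^2, so ord(d) = 2.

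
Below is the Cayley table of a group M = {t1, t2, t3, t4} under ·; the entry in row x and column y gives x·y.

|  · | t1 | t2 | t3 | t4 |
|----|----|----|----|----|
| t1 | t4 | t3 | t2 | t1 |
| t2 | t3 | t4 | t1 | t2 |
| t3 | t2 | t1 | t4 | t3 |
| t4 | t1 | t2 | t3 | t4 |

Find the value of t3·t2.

Read row t3, column t2: t3·t2 = t1.

t1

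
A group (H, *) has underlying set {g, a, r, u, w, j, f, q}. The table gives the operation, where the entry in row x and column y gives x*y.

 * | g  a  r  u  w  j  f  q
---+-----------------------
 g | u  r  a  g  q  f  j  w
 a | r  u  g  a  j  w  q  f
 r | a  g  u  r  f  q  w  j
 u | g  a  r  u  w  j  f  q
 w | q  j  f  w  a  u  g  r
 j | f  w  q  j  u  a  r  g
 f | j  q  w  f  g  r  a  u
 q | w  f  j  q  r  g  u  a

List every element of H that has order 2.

Identity is u. Compute the order of each non-identity element by repeated multiplication:
  g: g → u  (order 2)
  a: a → u  (order 2)
  r: r → u  (order 2)
  w: w → a → j → u  (order 4)
  j: j → a → w → u  (order 4)
  f: f → a → q → u  (order 4)
  q: q → a → f → u  (order 4)
Elements of order 2: {a, g, r}.

{a, g, r}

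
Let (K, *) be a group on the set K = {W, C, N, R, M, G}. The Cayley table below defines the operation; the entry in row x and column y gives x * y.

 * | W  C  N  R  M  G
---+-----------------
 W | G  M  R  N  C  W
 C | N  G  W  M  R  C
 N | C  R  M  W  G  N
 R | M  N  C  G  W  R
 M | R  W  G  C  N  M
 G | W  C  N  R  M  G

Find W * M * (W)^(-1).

N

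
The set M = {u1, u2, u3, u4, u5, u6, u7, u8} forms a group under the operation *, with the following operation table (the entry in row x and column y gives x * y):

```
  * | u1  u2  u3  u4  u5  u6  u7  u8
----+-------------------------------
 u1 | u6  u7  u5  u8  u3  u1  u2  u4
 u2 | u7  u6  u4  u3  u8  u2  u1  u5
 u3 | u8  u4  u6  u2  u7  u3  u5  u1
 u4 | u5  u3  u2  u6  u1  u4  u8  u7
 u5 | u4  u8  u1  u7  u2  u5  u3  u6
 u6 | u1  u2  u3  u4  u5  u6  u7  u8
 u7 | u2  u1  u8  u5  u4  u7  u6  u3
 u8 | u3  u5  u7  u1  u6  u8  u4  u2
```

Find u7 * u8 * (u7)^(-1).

u5

The identity is u6. In row u7, the entry u6 sits in column u7, so u7^(-1) = u7.
u7 * u8 = u3
u3 * u7 = u5
(Structurally, M here is isomorphic to the dihedral group D_4.)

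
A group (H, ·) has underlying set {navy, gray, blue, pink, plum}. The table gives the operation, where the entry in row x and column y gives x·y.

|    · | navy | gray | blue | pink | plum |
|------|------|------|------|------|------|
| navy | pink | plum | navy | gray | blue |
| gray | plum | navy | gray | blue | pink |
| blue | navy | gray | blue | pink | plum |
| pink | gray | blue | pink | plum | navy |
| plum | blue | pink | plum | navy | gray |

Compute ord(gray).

The identity element is blue (its row matches the header).
gray^1 = gray
gray^2 = gray·gray = navy
gray^3 = navy·gray = plum
gray^4 = plum·gray = pink
gray^5 = pink·gray = blue
The first power of gray equal to the identity is gray^5, so ord(gray) = 5.

5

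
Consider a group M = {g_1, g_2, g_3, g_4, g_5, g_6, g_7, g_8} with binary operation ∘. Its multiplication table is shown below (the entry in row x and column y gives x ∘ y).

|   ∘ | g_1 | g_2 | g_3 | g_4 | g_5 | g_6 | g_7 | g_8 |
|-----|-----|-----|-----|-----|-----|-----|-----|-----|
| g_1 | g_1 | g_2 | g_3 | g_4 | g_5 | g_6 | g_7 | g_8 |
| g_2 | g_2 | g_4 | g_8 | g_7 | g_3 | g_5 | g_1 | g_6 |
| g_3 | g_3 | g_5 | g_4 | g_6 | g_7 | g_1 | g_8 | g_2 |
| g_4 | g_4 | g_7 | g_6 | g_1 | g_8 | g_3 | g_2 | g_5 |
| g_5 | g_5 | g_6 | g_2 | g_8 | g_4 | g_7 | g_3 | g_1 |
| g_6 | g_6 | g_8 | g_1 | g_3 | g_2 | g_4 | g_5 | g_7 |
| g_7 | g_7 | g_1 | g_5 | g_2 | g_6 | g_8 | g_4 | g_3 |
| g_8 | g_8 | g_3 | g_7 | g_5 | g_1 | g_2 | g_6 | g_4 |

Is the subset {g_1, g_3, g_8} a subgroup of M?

g_8 ∘ g_8 = g_4, which is not in {g_1, g_3, g_8}.
The subset is not closed under ∘, so it is not a subgroup.
(Structurally, M here is isomorphic to the quaternion group Q_8.)

No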